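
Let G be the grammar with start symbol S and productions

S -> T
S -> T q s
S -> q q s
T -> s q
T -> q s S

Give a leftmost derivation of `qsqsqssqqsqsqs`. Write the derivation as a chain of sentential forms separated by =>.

S=>Tqs=>qsSqs=>qsTqsqs=>qsqsSqsqs=>qsqsTqsqsqs=>qsqsqsSqsqsqs=>qsqsqsTqsqsqs=>qsqsqssqqsqsqs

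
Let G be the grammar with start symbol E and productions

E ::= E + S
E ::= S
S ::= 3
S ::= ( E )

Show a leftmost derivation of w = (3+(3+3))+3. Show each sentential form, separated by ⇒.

E ⇒ E+S ⇒ S+S ⇒ (E)+S ⇒ (E+S)+S ⇒ (S+S)+S ⇒ (3+S)+S ⇒ (3+(E))+S ⇒ (3+(E+S))+S ⇒ (3+(S+S))+S ⇒ (3+(3+S))+S ⇒ (3+(3+3))+S ⇒ (3+(3+3))+3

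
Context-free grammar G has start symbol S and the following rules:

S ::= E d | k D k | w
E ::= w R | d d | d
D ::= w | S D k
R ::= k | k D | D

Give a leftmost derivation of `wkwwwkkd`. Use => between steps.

S => Ed   [S ::= E d]
Ed => wRd   [E ::= w R]
wRd => wkDd   [R ::= k D]
wkDd => wkSDkd   [D ::= S D k]
wkSDkd => wkwDkd   [S ::= w]
wkwDkd => wkwSDkkd   [D ::= S D k]
wkwSDkkd => wkwwDkkd   [S ::= w]
wkwwDkkd => wkwwwkkd   [D ::= w]

S=>Ed=>wRd=>wkDd=>wkSDkd=>wkwDkd=>wkwSDkkd=>wkwwDkkd=>wkwwwkkd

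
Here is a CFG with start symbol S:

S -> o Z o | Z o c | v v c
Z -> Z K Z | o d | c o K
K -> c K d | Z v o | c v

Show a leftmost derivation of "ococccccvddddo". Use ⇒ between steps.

S ⇒ oZo   [S -> o Z o]
oZo ⇒ ocoKo   [Z -> c o K]
ocoKo ⇒ ococKdo   [K -> c K d]
ococKdo ⇒ ococcKddo   [K -> c K d]
ococcKddo ⇒ ococccKdddo   [K -> c K d]
ococccKdddo ⇒ ococcccKddddo   [K -> c K d]
ococcccKddddo ⇒ ococccccvddddo   [K -> c v]

S ⇒ oZo ⇒ ocoKo ⇒ ococKdo ⇒ ococcKddo ⇒ ococccKdddo ⇒ ococcccKddddo ⇒ ococccccvddddo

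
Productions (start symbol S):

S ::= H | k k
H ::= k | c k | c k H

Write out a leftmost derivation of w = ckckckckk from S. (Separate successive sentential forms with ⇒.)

S ⇒ H ⇒ ckH ⇒ ckckH ⇒ ckckckH ⇒ ckckckckH ⇒ ckckckckk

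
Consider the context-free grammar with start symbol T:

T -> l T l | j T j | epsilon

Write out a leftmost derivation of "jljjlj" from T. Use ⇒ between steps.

T ⇒ jTj ⇒ jlTlj ⇒ jljTjlj ⇒ jljjlj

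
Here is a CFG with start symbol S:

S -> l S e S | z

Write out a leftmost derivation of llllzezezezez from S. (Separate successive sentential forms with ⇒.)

S ⇒ lSeS ⇒ llSeSeS ⇒ lllSeSeSeS ⇒ llllSeSeSeSeS ⇒ llllzeSeSeSeS ⇒ llllzezeSeSeS ⇒ llllzezezeSeS ⇒ llllzezezezeS ⇒ llllzezezezez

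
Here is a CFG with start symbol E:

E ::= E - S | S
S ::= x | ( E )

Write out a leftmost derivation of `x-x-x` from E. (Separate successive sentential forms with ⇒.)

E ⇒ E-S ⇒ E-S-S ⇒ S-S-S ⇒ x-S-S ⇒ x-x-S ⇒ x-x-x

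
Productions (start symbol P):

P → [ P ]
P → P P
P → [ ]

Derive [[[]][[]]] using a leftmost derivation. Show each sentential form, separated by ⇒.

P ⇒ [P] ⇒ [PP] ⇒ [[P]P] ⇒ [[[]]P] ⇒ [[[]][P]] ⇒ [[[]][[]]]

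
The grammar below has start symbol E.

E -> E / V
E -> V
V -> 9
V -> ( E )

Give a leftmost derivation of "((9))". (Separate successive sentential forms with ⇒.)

E ⇒ V   [E -> V]
V ⇒ (E)   [V -> ( E )]
(E) ⇒ (V)   [E -> V]
(V) ⇒ ((E))   [V -> ( E )]
((E)) ⇒ ((V))   [E -> V]
((V)) ⇒ ((9))   [V -> 9]

E ⇒ V ⇒ (E) ⇒ (V) ⇒ ((E)) ⇒ ((V)) ⇒ ((9))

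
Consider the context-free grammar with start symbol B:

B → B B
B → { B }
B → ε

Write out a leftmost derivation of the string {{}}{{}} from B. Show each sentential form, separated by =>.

B => BB   [B → B B]
BB => {B}B   [B → { B }]
{B}B => {{B}}B   [B → { B }]
{{B}}B => {{}}B   [B → ε]
{{}}B => {{}}{B}   [B → { B }]
{{}}{B} => {{}}{{B}}   [B → { B }]
{{}}{{B}} => {{}}{{}}   [B → ε]

B=>BB=>{B}B=>{{B}}B=>{{}}B=>{{}}{B}=>{{}}{{B}}=>{{}}{{}}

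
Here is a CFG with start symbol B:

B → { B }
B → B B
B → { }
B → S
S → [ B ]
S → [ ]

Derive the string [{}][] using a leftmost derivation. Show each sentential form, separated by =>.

B => BB   [B → B B]
BB => SB   [B → S]
SB => [B]B   [S → [ B ]]
[B]B => [{}]B   [B → { }]
[{}]B => [{}]S   [B → S]
[{}]S => [{}][]   [S → [ ]]

B => BB => SB => [B]B => [{}]B => [{}]S => [{}][]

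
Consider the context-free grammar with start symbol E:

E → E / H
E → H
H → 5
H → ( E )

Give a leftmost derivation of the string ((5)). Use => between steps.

E=>H=>(E)=>(H)=>((E))=>((H))=>((5))

E => H   [E → H]
H => (E)   [H → ( E )]
(E) => (H)   [E → H]
(H) => ((E))   [H → ( E )]
((E)) => ((H))   [E → H]
((H)) => ((5))   [H → 5]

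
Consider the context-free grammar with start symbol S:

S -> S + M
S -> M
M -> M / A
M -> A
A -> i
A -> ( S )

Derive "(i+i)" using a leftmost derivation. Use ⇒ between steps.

S⇒M⇒A⇒(S)⇒(S+M)⇒(M+M)⇒(A+M)⇒(i+M)⇒(i+A)⇒(i+i)

S ⇒ M   [S -> M]
M ⇒ A   [M -> A]
A ⇒ (S)   [A -> ( S )]
(S) ⇒ (S+M)   [S -> S + M]
(S+M) ⇒ (M+M)   [S -> M]
(M+M) ⇒ (A+M)   [M -> A]
(A+M) ⇒ (i+M)   [A -> i]
(i+M) ⇒ (i+A)   [M -> A]
(i+A) ⇒ (i+i)   [A -> i]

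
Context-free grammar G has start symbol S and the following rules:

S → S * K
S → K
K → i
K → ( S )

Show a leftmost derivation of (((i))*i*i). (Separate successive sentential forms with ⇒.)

S ⇒ K   [S → K]
K ⇒ (S)   [K → ( S )]
(S) ⇒ (S*K)   [S → S * K]
(S*K) ⇒ (S*K*K)   [S → S * K]
(S*K*K) ⇒ (K*K*K)   [S → K]
(K*K*K) ⇒ ((S)*K*K)   [K → ( S )]
((S)*K*K) ⇒ ((K)*K*K)   [S → K]
((K)*K*K) ⇒ (((S))*K*K)   [K → ( S )]
(((S))*K*K) ⇒ (((K))*K*K)   [S → K]
(((K))*K*K) ⇒ (((i))*K*K)   [K → i]
(((i))*K*K) ⇒ (((i))*i*K)   [K → i]
(((i))*i*K) ⇒ (((i))*i*i)   [K → i]

S ⇒ K ⇒ (S) ⇒ (S*K) ⇒ (S*K*K) ⇒ (K*K*K) ⇒ ((S)*K*K) ⇒ ((K)*K*K) ⇒ (((S))*K*K) ⇒ (((K))*K*K) ⇒ (((i))*K*K) ⇒ (((i))*i*K) ⇒ (((i))*i*i)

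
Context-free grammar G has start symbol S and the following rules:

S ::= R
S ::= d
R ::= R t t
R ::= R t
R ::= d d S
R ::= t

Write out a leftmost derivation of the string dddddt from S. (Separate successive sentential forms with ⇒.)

S ⇒ R ⇒ Rt ⇒ ddSt ⇒ ddRt ⇒ ddddSt ⇒ dddddt

S ⇒ R   [S ::= R]
R ⇒ Rt   [R ::= R t]
Rt ⇒ ddSt   [R ::= d d S]
ddSt ⇒ ddRt   [S ::= R]
ddRt ⇒ ddddSt   [R ::= d d S]
ddddSt ⇒ dddddt   [S ::= d]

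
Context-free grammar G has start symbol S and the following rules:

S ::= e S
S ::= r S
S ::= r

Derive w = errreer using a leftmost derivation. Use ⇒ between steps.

S ⇒ eS ⇒ erS ⇒ errS ⇒ errrS ⇒ errreS ⇒ errreeS ⇒ errreer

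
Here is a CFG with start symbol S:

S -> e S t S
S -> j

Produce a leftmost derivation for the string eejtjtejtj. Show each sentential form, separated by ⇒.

S ⇒ eStS   [S -> e S t S]
eStS ⇒ eeStStS   [S -> e S t S]
eeStStS ⇒ eejtStS   [S -> j]
eejtStS ⇒ eejtjtS   [S -> j]
eejtjtS ⇒ eejtjteStS   [S -> e S t S]
eejtjteStS ⇒ eejtjtejtS   [S -> j]
eejtjtejtS ⇒ eejtjtejtj   [S -> j]

S ⇒ eStS ⇒ eeStStS ⇒ eejtStS ⇒ eejtjtS ⇒ eejtjteStS ⇒ eejtjtejtS ⇒ eejtjtejtj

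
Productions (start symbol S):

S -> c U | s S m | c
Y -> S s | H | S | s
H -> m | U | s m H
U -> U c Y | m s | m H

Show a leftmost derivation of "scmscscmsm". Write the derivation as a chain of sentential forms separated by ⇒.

S ⇒ sSm ⇒ scUm ⇒ scUcYm ⇒ scmscYm ⇒ scmscSsm ⇒ scmscsSmsm ⇒ scmscscmsm

S ⇒ sSm   [S -> s S m]
sSm ⇒ scUm   [S -> c U]
scUm ⇒ scUcYm   [U -> U c Y]
scUcYm ⇒ scmscYm   [U -> m s]
scmscYm ⇒ scmscSsm   [Y -> S s]
scmscSsm ⇒ scmscsSmsm   [S -> s S m]
scmscsSmsm ⇒ scmscscmsm   [S -> c]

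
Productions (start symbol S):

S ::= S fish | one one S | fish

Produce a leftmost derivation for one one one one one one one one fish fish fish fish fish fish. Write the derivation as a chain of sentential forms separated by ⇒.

S ⇒ S fish ⇒ S fish fish ⇒ S fish fish fish ⇒ S fish fish fish fish ⇒ one one S fish fish fish fish ⇒ one one S fish fish fish fish fish ⇒ one one one one S fish fish fish fish fish ⇒ one one one one one one S fish fish fish fish fish ⇒ one one one one one one one one S fish fish fish fish fish ⇒ one one one one one one one one fish fish fish fish fish fish

S ⇒ S fish   [S ::= S fish]
S fish ⇒ S fish fish   [S ::= S fish]
S fish fish ⇒ S fish fish fish   [S ::= S fish]
S fish fish fish ⇒ S fish fish fish fish   [S ::= S fish]
S fish fish fish fish ⇒ one one S fish fish fish fish   [S ::= one one S]
one one S fish fish fish fish ⇒ one one S fish fish fish fish fish   [S ::= S fish]
one one S fish fish fish fish fish ⇒ one one one one S fish fish fish fish fish   [S ::= one one S]
one one one one S fish fish fish fish fish ⇒ one one one one one one S fish fish fish fish fish   [S ::= one one S]
one one one one one one S fish fish fish fish fish ⇒ one one one one one one one one S fish fish fish fish fish   [S ::= one one S]
one one one one one one one one S fish fish fish fish fish ⇒ one one one one one one one one fish fish fish fish fish fish   [S ::= fish]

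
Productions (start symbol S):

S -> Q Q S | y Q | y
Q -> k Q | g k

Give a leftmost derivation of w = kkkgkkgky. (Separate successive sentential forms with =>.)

S=>QQS=>kQQS=>kkQQS=>kkkQQS=>kkkgkQS=>kkkgkkQS=>kkkgkkgkS=>kkkgkkgky

S => QQS   [S -> Q Q S]
QQS => kQQS   [Q -> k Q]
kQQS => kkQQS   [Q -> k Q]
kkQQS => kkkQQS   [Q -> k Q]
kkkQQS => kkkgkQS   [Q -> g k]
kkkgkQS => kkkgkkQS   [Q -> k Q]
kkkgkkQS => kkkgkkgkS   [Q -> g k]
kkkgkkgkS => kkkgkkgky   [S -> y]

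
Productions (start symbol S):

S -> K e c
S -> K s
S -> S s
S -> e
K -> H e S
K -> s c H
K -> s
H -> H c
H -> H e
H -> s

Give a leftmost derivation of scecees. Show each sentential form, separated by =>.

S=>Ks=>HeSs=>HceSs=>HeceSs=>HceceSs=>sceceSs=>scecees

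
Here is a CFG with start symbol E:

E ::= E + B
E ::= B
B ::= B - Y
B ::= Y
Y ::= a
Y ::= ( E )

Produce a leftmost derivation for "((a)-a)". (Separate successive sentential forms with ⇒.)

E ⇒ B   [E ::= B]
B ⇒ Y   [B ::= Y]
Y ⇒ (E)   [Y ::= ( E )]
(E) ⇒ (B)   [E ::= B]
(B) ⇒ (B-Y)   [B ::= B - Y]
(B-Y) ⇒ (Y-Y)   [B ::= Y]
(Y-Y) ⇒ ((E)-Y)   [Y ::= ( E )]
((E)-Y) ⇒ ((B)-Y)   [E ::= B]
((B)-Y) ⇒ ((Y)-Y)   [B ::= Y]
((Y)-Y) ⇒ ((a)-Y)   [Y ::= a]
((a)-Y) ⇒ ((a)-a)   [Y ::= a]

E⇒B⇒Y⇒(E)⇒(B)⇒(B-Y)⇒(Y-Y)⇒((E)-Y)⇒((B)-Y)⇒((Y)-Y)⇒((a)-Y)⇒((a)-a)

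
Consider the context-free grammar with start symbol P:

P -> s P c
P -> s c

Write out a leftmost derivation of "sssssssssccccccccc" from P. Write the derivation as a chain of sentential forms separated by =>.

P => sPc => ssPcc => sssPccc => ssssPcccc => sssssPccccc => ssssssPcccccc => sssssssPccccccc => ssssssssPcccccccc => sssssssssccccccccc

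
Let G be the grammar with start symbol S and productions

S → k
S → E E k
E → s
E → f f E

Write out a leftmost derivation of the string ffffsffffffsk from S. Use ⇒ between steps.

S ⇒ EEk ⇒ ffEEk ⇒ ffffEEk ⇒ ffffsEk ⇒ ffffsffEk ⇒ ffffsffffEk ⇒ ffffsffffffEk ⇒ ffffsffffffsk

S ⇒ EEk   [S → E E k]
EEk ⇒ ffEEk   [E → f f E]
ffEEk ⇒ ffffEEk   [E → f f E]
ffffEEk ⇒ ffffsEk   [E → s]
ffffsEk ⇒ ffffsffEk   [E → f f E]
ffffsffEk ⇒ ffffsffffEk   [E → f f E]
ffffsffffEk ⇒ ffffsffffffEk   [E → f f E]
ffffsffffffEk ⇒ ffffsffffffsk   [E → s]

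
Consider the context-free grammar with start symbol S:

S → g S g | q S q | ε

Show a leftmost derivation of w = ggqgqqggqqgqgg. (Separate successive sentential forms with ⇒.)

S ⇒ gSg ⇒ ggSgg ⇒ ggqSqgg ⇒ ggqgSgqgg ⇒ ggqgqSqgqgg ⇒ ggqgqqSqqgqgg ⇒ ggqgqqgSgqqgqgg ⇒ ggqgqqggqqgqgg

S ⇒ gSg   [S → g S g]
gSg ⇒ ggSgg   [S → g S g]
ggSgg ⇒ ggqSqgg   [S → q S q]
ggqSqgg ⇒ ggqgSgqgg   [S → g S g]
ggqgSgqgg ⇒ ggqgqSqgqgg   [S → q S q]
ggqgqSqgqgg ⇒ ggqgqqSqqgqgg   [S → q S q]
ggqgqqSqqgqgg ⇒ ggqgqqgSgqqgqgg   [S → g S g]
ggqgqqgSgqqgqgg ⇒ ggqgqqggqqgqgg   [S → ε]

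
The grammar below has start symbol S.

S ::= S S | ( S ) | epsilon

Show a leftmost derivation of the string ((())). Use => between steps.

S => (S) => ((S)) => (((S))) => ((()))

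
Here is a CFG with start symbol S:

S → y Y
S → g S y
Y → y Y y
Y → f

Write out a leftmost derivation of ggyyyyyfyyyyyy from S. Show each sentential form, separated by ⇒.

S ⇒ gSy ⇒ ggSyy ⇒ ggyYyy ⇒ ggyyYyyy ⇒ ggyyyYyyyy ⇒ ggyyyyYyyyyy ⇒ ggyyyyyYyyyyyy ⇒ ggyyyyyfyyyyyy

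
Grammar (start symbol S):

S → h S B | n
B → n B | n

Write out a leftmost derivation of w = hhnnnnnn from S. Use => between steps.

S => hSB => hhSBB => hhnBB => hhnnBB => hhnnnBB => hhnnnnB => hhnnnnnB => hhnnnnnn

S => hSB   [S → h S B]
hSB => hhSBB   [S → h S B]
hhSBB => hhnBB   [S → n]
hhnBB => hhnnBB   [B → n B]
hhnnBB => hhnnnBB   [B → n B]
hhnnnBB => hhnnnnB   [B → n]
hhnnnnB => hhnnnnnB   [B → n B]
hhnnnnnB => hhnnnnnn   [B → n]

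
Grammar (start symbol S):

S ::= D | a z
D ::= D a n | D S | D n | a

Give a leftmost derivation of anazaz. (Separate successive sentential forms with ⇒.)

S ⇒ D   [S ::= D]
D ⇒ DS   [D ::= D S]
DS ⇒ DSS   [D ::= D S]
DSS ⇒ DnSS   [D ::= D n]
DnSS ⇒ anSS   [D ::= a]
anSS ⇒ anazS   [S ::= a z]
anazS ⇒ anazaz   [S ::= a z]

S ⇒ D ⇒ DS ⇒ DSS ⇒ DnSS ⇒ anSS ⇒ anazS ⇒ anazaz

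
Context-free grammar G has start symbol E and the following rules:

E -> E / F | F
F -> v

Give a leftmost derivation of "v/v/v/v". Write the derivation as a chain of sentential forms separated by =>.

E => E/F   [E -> E / F]
E/F => E/F/F   [E -> E / F]
E/F/F => E/F/F/F   [E -> E / F]
E/F/F/F => F/F/F/F   [E -> F]
F/F/F/F => v/F/F/F   [F -> v]
v/F/F/F => v/v/F/F   [F -> v]
v/v/F/F => v/v/v/F   [F -> v]
v/v/v/F => v/v/v/v   [F -> v]

E => E/F => E/F/F => E/F/F/F => F/F/F/F => v/F/F/F => v/v/F/F => v/v/v/F => v/v/v/v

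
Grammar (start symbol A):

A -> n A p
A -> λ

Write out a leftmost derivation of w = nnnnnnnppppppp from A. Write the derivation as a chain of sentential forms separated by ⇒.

A ⇒ nAp ⇒ nnApp ⇒ nnnAppp ⇒ nnnnApppp ⇒ nnnnnAppppp ⇒ nnnnnnApppppp ⇒ nnnnnnnAppppppp ⇒ nnnnnnnppppppp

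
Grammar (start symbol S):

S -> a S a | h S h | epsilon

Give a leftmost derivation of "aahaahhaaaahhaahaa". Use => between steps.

S => aSa => aaSaa => aahShaa => aahaSahaa => aahaaSaahaa => aahaahShaahaa => aahaahhShhaahaa => aahaahhaSahhaahaa => aahaahhaaSaahhaahaa => aahaahhaaaahhaahaa

S => aSa   [S -> a S a]
aSa => aaSaa   [S -> a S a]
aaSaa => aahShaa   [S -> h S h]
aahShaa => aahaSahaa   [S -> a S a]
aahaSahaa => aahaaSaahaa   [S -> a S a]
aahaaSaahaa => aahaahShaahaa   [S -> h S h]
aahaahShaahaa => aahaahhShhaahaa   [S -> h S h]
aahaahhShhaahaa => aahaahhaSahhaahaa   [S -> a S a]
aahaahhaSahhaahaa => aahaahhaaSaahhaahaa   [S -> a S a]
aahaahhaaSaahhaahaa => aahaahhaaaahhaahaa   [S -> epsilon]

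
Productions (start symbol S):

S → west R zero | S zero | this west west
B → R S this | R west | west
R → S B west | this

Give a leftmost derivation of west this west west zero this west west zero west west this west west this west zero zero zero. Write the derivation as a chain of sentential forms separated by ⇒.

S ⇒ S zero   [S → S zero]
S zero ⇒ S zero zero   [S → S zero]
S zero zero ⇒ west R zero zero zero   [S → west R zero]
west R zero zero zero ⇒ west S B west zero zero zero   [R → S B west]
west S B west zero zero zero ⇒ west S zero B west zero zero zero   [S → S zero]
west S zero B west zero zero zero ⇒ west this west west zero B west zero zero zero   [S → this west west]
west this west west zero B west zero zero zero ⇒ west this west west zero R S this west zero zero zero   [B → R S this]
west this west west zero R S this west zero zero zero ⇒ west this west west zero S B west S this west zero zero zero   [R → S B west]
west this west west zero S B west S this west zero zero zero ⇒ west this west west zero S zero B west S this west zero zero zero   [S → S zero]
west this west west zero S zero B west S this west zero zero zero ⇒ west this west west zero this west west zero B west S this west zero zero zero   [S → this west west]
west this west west zero this west west zero B west S this west zero zero zero ⇒ west this west west zero this west west zero west west S this west zero zero zero   [B → west]
west this west west zero this west west zero west west S this west zero zero zero ⇒ west this west west zero this west west zero west west this west west this west zero zero zero   [S → this west west]

S ⇒ S zero ⇒ S zero zero ⇒ west R zero zero zero ⇒ west S B west zero zero zero ⇒ west S zero B west zero zero zero ⇒ west this west west zero B west zero zero zero ⇒ west this west west zero R S this west zero zero zero ⇒ west this west west zero S B west S this west zero zero zero ⇒ west this west west zero S zero B west S this west zero zero zero ⇒ west this west west zero this west west zero B west S this west zero zero zero ⇒ west this west west zero this west west zero west west S this west zero zero zero ⇒ west this west west zero this west west zero west west this west west this west zero zero zero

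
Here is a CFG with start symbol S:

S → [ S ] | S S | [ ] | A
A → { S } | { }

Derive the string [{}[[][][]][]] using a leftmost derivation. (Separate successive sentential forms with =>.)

S => [S]   [S → [ S ]]
[S] => [SS]   [S → S S]
[SS] => [SSS]   [S → S S]
[SSS] => [ASS]   [S → A]
[ASS] => [{}SS]   [A → { }]
[{}SS] => [{}[S]S]   [S → [ S ]]
[{}[S]S] => [{}[SS]S]   [S → S S]
[{}[SS]S] => [{}[SSS]S]   [S → S S]
[{}[SSS]S] => [{}[[]SS]S]   [S → [ ]]
[{}[[]SS]S] => [{}[[][]S]S]   [S → [ ]]
[{}[[][]S]S] => [{}[[][][]]S]   [S → [ ]]
[{}[[][][]]S] => [{}[[][][]][]]   [S → [ ]]

S => [S] => [SS] => [SSS] => [ASS] => [{}SS] => [{}[S]S] => [{}[SS]S] => [{}[SSS]S] => [{}[[]SS]S] => [{}[[][]S]S] => [{}[[][][]]S] => [{}[[][][]][]]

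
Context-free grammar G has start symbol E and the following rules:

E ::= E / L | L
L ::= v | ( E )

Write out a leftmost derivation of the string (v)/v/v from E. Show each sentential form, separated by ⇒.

E⇒E/L⇒E/L/L⇒L/L/L⇒(E)/L/L⇒(L)/L/L⇒(v)/L/L⇒(v)/v/L⇒(v)/v/v

E ⇒ E/L   [E ::= E / L]
E/L ⇒ E/L/L   [E ::= E / L]
E/L/L ⇒ L/L/L   [E ::= L]
L/L/L ⇒ (E)/L/L   [L ::= ( E )]
(E)/L/L ⇒ (L)/L/L   [E ::= L]
(L)/L/L ⇒ (v)/L/L   [L ::= v]
(v)/L/L ⇒ (v)/v/L   [L ::= v]
(v)/v/L ⇒ (v)/v/v   [L ::= v]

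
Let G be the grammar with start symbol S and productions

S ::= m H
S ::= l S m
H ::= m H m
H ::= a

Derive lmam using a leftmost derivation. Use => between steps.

S => lSm => lmHm => lmam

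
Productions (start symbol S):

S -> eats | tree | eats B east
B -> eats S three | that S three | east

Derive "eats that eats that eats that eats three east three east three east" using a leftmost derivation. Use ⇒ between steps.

S ⇒ eats B east   [S -> eats B east]
eats B east ⇒ eats that S three east   [B -> that S three]
eats that S three east ⇒ eats that eats B east three east   [S -> eats B east]
eats that eats B east three east ⇒ eats that eats that S three east three east   [B -> that S three]
eats that eats that S three east three east ⇒ eats that eats that eats B east three east three east   [S -> eats B east]
eats that eats that eats B east three east three east ⇒ eats that eats that eats that S three east three east three east   [B -> that S three]
eats that eats that eats that S three east three east three east ⇒ eats that eats that eats that eats three east three east three east   [S -> eats]

S ⇒ eats B east ⇒ eats that S three east ⇒ eats that eats B east three east ⇒ eats that eats that S three east three east ⇒ eats that eats that eats B east three east three east ⇒ eats that eats that eats that S three east three east three east ⇒ eats that eats that eats that eats three east three east three east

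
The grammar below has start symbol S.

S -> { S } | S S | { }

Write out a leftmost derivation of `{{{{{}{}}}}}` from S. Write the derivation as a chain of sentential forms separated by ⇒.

S⇒{S}⇒{{S}}⇒{{{S}}}⇒{{{{S}}}}⇒{{{{SS}}}}⇒{{{{{}S}}}}⇒{{{{{}{}}}}}

S ⇒ {S}   [S -> { S }]
{S} ⇒ {{S}}   [S -> { S }]
{{S}} ⇒ {{{S}}}   [S -> { S }]
{{{S}}} ⇒ {{{{S}}}}   [S -> { S }]
{{{{S}}}} ⇒ {{{{SS}}}}   [S -> S S]
{{{{SS}}}} ⇒ {{{{{}S}}}}   [S -> { }]
{{{{{}S}}}} ⇒ {{{{{}{}}}}}   [S -> { }]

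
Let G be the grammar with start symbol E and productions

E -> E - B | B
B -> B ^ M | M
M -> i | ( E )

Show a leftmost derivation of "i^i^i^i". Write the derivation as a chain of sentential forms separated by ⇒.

E ⇒ B ⇒ B^M ⇒ B^M^M ⇒ B^M^M^M ⇒ M^M^M^M ⇒ i^M^M^M ⇒ i^i^M^M ⇒ i^i^i^M ⇒ i^i^i^i

E ⇒ B   [E -> B]
B ⇒ B^M   [B -> B ^ M]
B^M ⇒ B^M^M   [B -> B ^ M]
B^M^M ⇒ B^M^M^M   [B -> B ^ M]
B^M^M^M ⇒ M^M^M^M   [B -> M]
M^M^M^M ⇒ i^M^M^M   [M -> i]
i^M^M^M ⇒ i^i^M^M   [M -> i]
i^i^M^M ⇒ i^i^i^M   [M -> i]
i^i^i^M ⇒ i^i^i^i   [M -> i]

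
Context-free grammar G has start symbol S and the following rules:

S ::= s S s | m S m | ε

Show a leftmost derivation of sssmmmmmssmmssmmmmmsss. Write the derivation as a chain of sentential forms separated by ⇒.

S ⇒ sSs   [S ::= s S s]
sSs ⇒ ssSss   [S ::= s S s]
ssSss ⇒ sssSsss   [S ::= s S s]
sssSsss ⇒ sssmSmsss   [S ::= m S m]
sssmSmsss ⇒ sssmmSmmsss   [S ::= m S m]
sssmmSmmsss ⇒ sssmmmSmmmsss   [S ::= m S m]
sssmmmSmmmsss ⇒ sssmmmmSmmmmsss   [S ::= m S m]
sssmmmmSmmmmsss ⇒ sssmmmmmSmmmmmsss   [S ::= m S m]
sssmmmmmSmmmmmsss ⇒ sssmmmmmsSsmmmmmsss   [S ::= s S s]
sssmmmmmsSsmmmmmsss ⇒ sssmmmmmssSssmmmmmsss   [S ::= s S s]
sssmmmmmssSssmmmmmsss ⇒ sssmmmmmssmSmssmmmmmsss   [S ::= m S m]
sssmmmmmssmSmssmmmmmsss ⇒ sssmmmmmssmmssmmmmmsss   [S ::= ε]

S⇒sSs⇒ssSss⇒sssSsss⇒sssmSmsss⇒sssmmSmmsss⇒sssmmmSmmmsss⇒sssmmmmSmmmmsss⇒sssmmmmmSmmmmmsss⇒sssmmmmmsSsmmmmmsss⇒sssmmmmmssSssmmmmmsss⇒sssmmmmmssmSmssmmmmmsss⇒sssmmmmmssmmssmmmmmsss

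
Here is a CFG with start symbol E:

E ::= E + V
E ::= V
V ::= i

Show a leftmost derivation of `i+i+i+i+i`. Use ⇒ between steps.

E ⇒ E+V   [E ::= E + V]
E+V ⇒ E+V+V   [E ::= E + V]
E+V+V ⇒ E+V+V+V   [E ::= E + V]
E+V+V+V ⇒ E+V+V+V+V   [E ::= E + V]
E+V+V+V+V ⇒ V+V+V+V+V   [E ::= V]
V+V+V+V+V ⇒ i+V+V+V+V   [V ::= i]
i+V+V+V+V ⇒ i+i+V+V+V   [V ::= i]
i+i+V+V+V ⇒ i+i+i+V+V   [V ::= i]
i+i+i+V+V ⇒ i+i+i+i+V   [V ::= i]
i+i+i+i+V ⇒ i+i+i+i+i   [V ::= i]

E ⇒ E+V ⇒ E+V+V ⇒ E+V+V+V ⇒ E+V+V+V+V ⇒ V+V+V+V+V ⇒ i+V+V+V+V ⇒ i+i+V+V+V ⇒ i+i+i+V+V ⇒ i+i+i+i+V ⇒ i+i+i+i+i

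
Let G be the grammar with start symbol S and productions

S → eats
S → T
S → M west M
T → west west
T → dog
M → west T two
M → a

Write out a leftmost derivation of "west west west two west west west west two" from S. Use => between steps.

S => M west M => west T two west M => west west west two west M => west west west two west west T two => west west west two west west west west two

S => M west M   [S → M west M]
M west M => west T two west M   [M → west T two]
west T two west M => west west west two west M   [T → west west]
west west west two west M => west west west two west west T two   [M → west T two]
west west west two west west T two => west west west two west west west west two   [T → west west]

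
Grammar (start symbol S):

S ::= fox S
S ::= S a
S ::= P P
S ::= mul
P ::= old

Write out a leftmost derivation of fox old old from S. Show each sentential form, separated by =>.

S => fox S => fox P P => fox old P => fox old old

S => fox S   [S ::= fox S]
fox S => fox P P   [S ::= P P]
fox P P => fox old P   [P ::= old]
fox old P => fox old old   [P ::= old]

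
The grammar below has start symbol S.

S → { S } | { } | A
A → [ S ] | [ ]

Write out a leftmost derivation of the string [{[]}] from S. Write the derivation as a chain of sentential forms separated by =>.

S=>A=>[S]=>[{S}]=>[{A}]=>[{[]}]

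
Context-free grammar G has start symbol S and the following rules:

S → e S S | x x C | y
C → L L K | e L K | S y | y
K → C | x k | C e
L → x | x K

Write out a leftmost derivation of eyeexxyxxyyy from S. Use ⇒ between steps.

S ⇒ eSS   [S → e S S]
eSS ⇒ eyS   [S → y]
eyS ⇒ eyeSS   [S → e S S]
eyeSS ⇒ eyeeSSS   [S → e S S]
eyeeSSS ⇒ eyeexxCSS   [S → x x C]
eyeexxCSS ⇒ eyeexxySS   [C → y]
eyeexxySS ⇒ eyeexxyxxCS   [S → x x C]
eyeexxyxxCS ⇒ eyeexxyxxSyS   [C → S y]
eyeexxyxxSyS ⇒ eyeexxyxxyyS   [S → y]
eyeexxyxxyyS ⇒ eyeexxyxxyyy   [S → y]

S ⇒ eSS ⇒ eyS ⇒ eyeSS ⇒ eyeeSSS ⇒ eyeexxCSS ⇒ eyeexxySS ⇒ eyeexxyxxCS ⇒ eyeexxyxxSyS ⇒ eyeexxyxxyyS ⇒ eyeexxyxxyyy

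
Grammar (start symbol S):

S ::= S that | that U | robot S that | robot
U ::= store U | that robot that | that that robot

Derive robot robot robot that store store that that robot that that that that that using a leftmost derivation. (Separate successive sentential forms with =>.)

S => S that   [S ::= S that]
S that => S that that   [S ::= S that]
S that that => robot S that that that   [S ::= robot S that]
robot S that that that => robot robot S that that that that   [S ::= robot S that]
robot robot S that that that that => robot robot robot S that that that that that   [S ::= robot S that]
robot robot robot S that that that that that => robot robot robot that U that that that that that   [S ::= that U]
robot robot robot that U that that that that that => robot robot robot that store U that that that that that   [U ::= store U]
robot robot robot that store U that that that that that => robot robot robot that store store U that that that that that   [U ::= store U]
robot robot robot that store store U that that that that that => robot robot robot that store store that that robot that that that that that   [U ::= that that robot]

S => S that => S that that => robot S that that that => robot robot S that that that that => robot robot robot S that that that that that => robot robot robot that U that that that that that => robot robot robot that store U that that that that that => robot robot robot that store store U that that that that that => robot robot robot that store store that that robot that that that that that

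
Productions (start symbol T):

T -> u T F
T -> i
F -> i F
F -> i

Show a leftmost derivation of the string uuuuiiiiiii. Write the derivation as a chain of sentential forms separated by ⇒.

T ⇒ uTF ⇒ uuTFF ⇒ uuuTFFF ⇒ uuuuTFFFF ⇒ uuuuiFFFF ⇒ uuuuiiFFF ⇒ uuuuiiiFF ⇒ uuuuiiiiFF ⇒ uuuuiiiiiF ⇒ uuuuiiiiiiF ⇒ uuuuiiiiiii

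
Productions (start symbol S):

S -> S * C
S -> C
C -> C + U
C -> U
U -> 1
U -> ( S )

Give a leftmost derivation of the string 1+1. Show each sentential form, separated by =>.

S => C => C+U => U+U => 1+U => 1+1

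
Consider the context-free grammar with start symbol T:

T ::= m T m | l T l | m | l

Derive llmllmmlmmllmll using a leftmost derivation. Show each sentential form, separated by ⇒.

T ⇒ lTl   [T ::= l T l]
lTl ⇒ llTll   [T ::= l T l]
llTll ⇒ llmTmll   [T ::= m T m]
llmTmll ⇒ llmlTlmll   [T ::= l T l]
llmlTlmll ⇒ llmllTllmll   [T ::= l T l]
llmllTllmll ⇒ llmllmTmllmll   [T ::= m T m]
llmllmTmllmll ⇒ llmllmmTmmllmll   [T ::= m T m]
llmllmmTmmllmll ⇒ llmllmmlmmllmll   [T ::= l]

T ⇒ lTl ⇒ llTll ⇒ llmTmll ⇒ llmlTlmll ⇒ llmllTllmll ⇒ llmllmTmllmll ⇒ llmllmmTmmllmll ⇒ llmllmmlmmllmll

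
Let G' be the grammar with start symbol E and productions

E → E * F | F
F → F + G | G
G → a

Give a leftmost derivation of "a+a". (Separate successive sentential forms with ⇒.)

E ⇒ F ⇒ F+G ⇒ G+G ⇒ a+G ⇒ a+a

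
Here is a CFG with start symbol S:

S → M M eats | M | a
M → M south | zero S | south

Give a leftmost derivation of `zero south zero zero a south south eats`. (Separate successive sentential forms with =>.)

S => M   [S → M]
M => zero S   [M → zero S]
zero S => zero M M eats   [S → M M eats]
zero M M eats => zero south M eats   [M → south]
zero south M eats => zero south M south eats   [M → M south]
zero south M south eats => zero south M south south eats   [M → M south]
zero south M south south eats => zero south zero S south south eats   [M → zero S]
zero south zero S south south eats => zero south zero M south south eats   [S → M]
zero south zero M south south eats => zero south zero zero S south south eats   [M → zero S]
zero south zero zero S south south eats => zero south zero zero a south south eats   [S → a]

S => M => zero S => zero M M eats => zero south M eats => zero south M south eats => zero south M south south eats => zero south zero S south south eats => zero south zero M south south eats => zero south zero zero S south south eats => zero south zero zero a south south eats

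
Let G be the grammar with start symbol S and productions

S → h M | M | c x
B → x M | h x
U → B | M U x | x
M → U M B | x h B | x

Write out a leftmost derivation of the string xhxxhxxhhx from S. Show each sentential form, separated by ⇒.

S ⇒ M ⇒ xhB ⇒ xhxM ⇒ xhxxhB ⇒ xhxxhxM ⇒ xhxxhxxhB ⇒ xhxxhxxhhx

S ⇒ M   [S → M]
M ⇒ xhB   [M → x h B]
xhB ⇒ xhxM   [B → x M]
xhxM ⇒ xhxxhB   [M → x h B]
xhxxhB ⇒ xhxxhxM   [B → x M]
xhxxhxM ⇒ xhxxhxxhB   [M → x h B]
xhxxhxxhB ⇒ xhxxhxxhhx   [B → h x]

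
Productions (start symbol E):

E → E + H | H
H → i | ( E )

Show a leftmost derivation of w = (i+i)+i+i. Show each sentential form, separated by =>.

E => E+H => E+H+H => H+H+H => (E)+H+H => (E+H)+H+H => (H+H)+H+H => (i+H)+H+H => (i+i)+H+H => (i+i)+i+H => (i+i)+i+i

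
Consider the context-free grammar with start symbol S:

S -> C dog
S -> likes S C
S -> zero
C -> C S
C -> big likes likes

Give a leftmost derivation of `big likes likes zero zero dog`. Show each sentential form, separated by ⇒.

S ⇒ C dog   [S -> C dog]
C dog ⇒ C S dog   [C -> C S]
C S dog ⇒ C S S dog   [C -> C S]
C S S dog ⇒ big likes likes S S dog   [C -> big likes likes]
big likes likes S S dog ⇒ big likes likes zero S dog   [S -> zero]
big likes likes zero S dog ⇒ big likes likes zero zero dog   [S -> zero]

S ⇒ C dog ⇒ C S dog ⇒ C S S dog ⇒ big likes likes S S dog ⇒ big likes likes zero S dog ⇒ big likes likes zero zero dog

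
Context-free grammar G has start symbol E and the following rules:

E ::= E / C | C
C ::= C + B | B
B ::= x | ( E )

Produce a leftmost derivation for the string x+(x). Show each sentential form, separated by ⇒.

E ⇒ C   [E ::= C]
C ⇒ C+B   [C ::= C + B]
C+B ⇒ B+B   [C ::= B]
B+B ⇒ x+B   [B ::= x]
x+B ⇒ x+(E)   [B ::= ( E )]
x+(E) ⇒ x+(C)   [E ::= C]
x+(C) ⇒ x+(B)   [C ::= B]
x+(B) ⇒ x+(x)   [B ::= x]

E ⇒ C ⇒ C+B ⇒ B+B ⇒ x+B ⇒ x+(E) ⇒ x+(C) ⇒ x+(B) ⇒ x+(x)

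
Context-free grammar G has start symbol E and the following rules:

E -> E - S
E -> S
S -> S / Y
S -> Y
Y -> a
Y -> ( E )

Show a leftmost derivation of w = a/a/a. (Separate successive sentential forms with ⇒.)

E ⇒ S   [E -> S]
S ⇒ S/Y   [S -> S / Y]
S/Y ⇒ S/Y/Y   [S -> S / Y]
S/Y/Y ⇒ Y/Y/Y   [S -> Y]
Y/Y/Y ⇒ a/Y/Y   [Y -> a]
a/Y/Y ⇒ a/a/Y   [Y -> a]
a/a/Y ⇒ a/a/a   [Y -> a]

E ⇒ S ⇒ S/Y ⇒ S/Y/Y ⇒ Y/Y/Y ⇒ a/Y/Y ⇒ a/a/Y ⇒ a/a/a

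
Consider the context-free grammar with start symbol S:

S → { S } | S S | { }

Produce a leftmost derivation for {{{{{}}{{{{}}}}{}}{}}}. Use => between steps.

S=>{S}=>{{S}}=>{{SS}}=>{{{S}S}}=>{{{SS}S}}=>{{{{S}S}S}}=>{{{{{}}S}S}}=>{{{{{}}SS}S}}=>{{{{{}}{S}S}S}}=>{{{{{}}{{S}}S}S}}=>{{{{{}}{{{S}}}S}S}}=>{{{{{}}{{{{}}}}S}S}}=>{{{{{}}{{{{}}}}{}}S}}=>{{{{{}}{{{{}}}}{}}{}}}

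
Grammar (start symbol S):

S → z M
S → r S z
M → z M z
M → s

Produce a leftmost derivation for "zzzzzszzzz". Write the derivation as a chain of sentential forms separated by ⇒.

S ⇒ zM   [S → z M]
zM ⇒ zzMz   [M → z M z]
zzMz ⇒ zzzMzz   [M → z M z]
zzzMzz ⇒ zzzzMzzz   [M → z M z]
zzzzMzzz ⇒ zzzzzMzzzz   [M → z M z]
zzzzzMzzzz ⇒ zzzzzszzzz   [M → s]

S ⇒ zM ⇒ zzMz ⇒ zzzMzz ⇒ zzzzMzzz ⇒ zzzzzMzzzz ⇒ zzzzzszzzz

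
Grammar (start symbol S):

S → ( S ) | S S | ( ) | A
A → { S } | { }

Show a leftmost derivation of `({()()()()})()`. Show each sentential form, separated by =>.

S => SS => (S)S => (A)S => ({S})S => ({SS})S => ({SSS})S => ({SSSS})S => ({()SSS})S => ({()()SS})S => ({()()()S})S => ({()()()()})S => ({()()()()})()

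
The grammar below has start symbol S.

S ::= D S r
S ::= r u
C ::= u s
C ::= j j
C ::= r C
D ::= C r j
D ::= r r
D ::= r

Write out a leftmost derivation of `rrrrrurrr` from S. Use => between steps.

S => DSr => rSr => rDSrr => rrSrr => rrDSrrr => rrrrSrrr => rrrrrurrr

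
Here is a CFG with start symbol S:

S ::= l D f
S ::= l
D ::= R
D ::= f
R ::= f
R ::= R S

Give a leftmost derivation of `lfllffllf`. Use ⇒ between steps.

S ⇒ lDf ⇒ lRf ⇒ lRSf ⇒ lRSSf ⇒ lRSSSf ⇒ lRSSSSf ⇒ lfSSSSf ⇒ lflSSSf ⇒ lfllDfSSf ⇒ lfllffSSf ⇒ lfllfflSf ⇒ lfllffllf

S ⇒ lDf   [S ::= l D f]
lDf ⇒ lRf   [D ::= R]
lRf ⇒ lRSf   [R ::= R S]
lRSf ⇒ lRSSf   [R ::= R S]
lRSSf ⇒ lRSSSf   [R ::= R S]
lRSSSf ⇒ lRSSSSf   [R ::= R S]
lRSSSSf ⇒ lfSSSSf   [R ::= f]
lfSSSSf ⇒ lflSSSf   [S ::= l]
lflSSSf ⇒ lfllDfSSf   [S ::= l D f]
lfllDfSSf ⇒ lfllffSSf   [D ::= f]
lfllffSSf ⇒ lfllfflSf   [S ::= l]
lfllfflSf ⇒ lfllffllf   [S ::= l]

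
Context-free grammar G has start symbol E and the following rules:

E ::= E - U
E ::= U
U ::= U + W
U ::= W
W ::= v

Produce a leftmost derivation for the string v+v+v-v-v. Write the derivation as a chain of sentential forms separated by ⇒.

E ⇒ E-U ⇒ E-U-U ⇒ U-U-U ⇒ U+W-U-U ⇒ U+W+W-U-U ⇒ W+W+W-U-U ⇒ v+W+W-U-U ⇒ v+v+W-U-U ⇒ v+v+v-U-U ⇒ v+v+v-W-U ⇒ v+v+v-v-U ⇒ v+v+v-v-W ⇒ v+v+v-v-v

E ⇒ E-U   [E ::= E - U]
E-U ⇒ E-U-U   [E ::= E - U]
E-U-U ⇒ U-U-U   [E ::= U]
U-U-U ⇒ U+W-U-U   [U ::= U + W]
U+W-U-U ⇒ U+W+W-U-U   [U ::= U + W]
U+W+W-U-U ⇒ W+W+W-U-U   [U ::= W]
W+W+W-U-U ⇒ v+W+W-U-U   [W ::= v]
v+W+W-U-U ⇒ v+v+W-U-U   [W ::= v]
v+v+W-U-U ⇒ v+v+v-U-U   [W ::= v]
v+v+v-U-U ⇒ v+v+v-W-U   [U ::= W]
v+v+v-W-U ⇒ v+v+v-v-U   [W ::= v]
v+v+v-v-U ⇒ v+v+v-v-W   [U ::= W]
v+v+v-v-W ⇒ v+v+v-v-v   [W ::= v]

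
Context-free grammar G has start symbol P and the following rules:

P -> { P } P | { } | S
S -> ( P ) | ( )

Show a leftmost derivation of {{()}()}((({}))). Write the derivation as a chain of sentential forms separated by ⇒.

P⇒{P}P⇒{{P}P}P⇒{{S}P}P⇒{{()}P}P⇒{{()}S}P⇒{{()}()}P⇒{{()}()}S⇒{{()}()}(P)⇒{{()}()}(S)⇒{{()}()}((P))⇒{{()}()}((S))⇒{{()}()}(((P)))⇒{{()}()}((({})))

P ⇒ {P}P   [P -> { P } P]
{P}P ⇒ {{P}P}P   [P -> { P } P]
{{P}P}P ⇒ {{S}P}P   [P -> S]
{{S}P}P ⇒ {{()}P}P   [S -> ( )]
{{()}P}P ⇒ {{()}S}P   [P -> S]
{{()}S}P ⇒ {{()}()}P   [S -> ( )]
{{()}()}P ⇒ {{()}()}S   [P -> S]
{{()}()}S ⇒ {{()}()}(P)   [S -> ( P )]
{{()}()}(P) ⇒ {{()}()}(S)   [P -> S]
{{()}()}(S) ⇒ {{()}()}((P))   [S -> ( P )]
{{()}()}((P)) ⇒ {{()}()}((S))   [P -> S]
{{()}()}((S)) ⇒ {{()}()}(((P)))   [S -> ( P )]
{{()}()}(((P))) ⇒ {{()}()}((({})))   [P -> { }]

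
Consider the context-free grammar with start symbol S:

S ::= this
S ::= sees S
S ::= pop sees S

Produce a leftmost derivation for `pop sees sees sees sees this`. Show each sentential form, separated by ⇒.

S ⇒ pop sees S   [S ::= pop sees S]
pop sees S ⇒ pop sees sees S   [S ::= sees S]
pop sees sees S ⇒ pop sees sees sees S   [S ::= sees S]
pop sees sees sees S ⇒ pop sees sees sees sees S   [S ::= sees S]
pop sees sees sees sees S ⇒ pop sees sees sees sees this   [S ::= this]

S ⇒ pop sees S ⇒ pop sees sees S ⇒ pop sees sees sees S ⇒ pop sees sees sees sees S ⇒ pop sees sees sees sees this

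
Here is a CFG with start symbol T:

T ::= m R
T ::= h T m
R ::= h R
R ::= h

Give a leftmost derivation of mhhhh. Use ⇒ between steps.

T ⇒ mR   [T ::= m R]
mR ⇒ mhR   [R ::= h R]
mhR ⇒ mhhR   [R ::= h R]
mhhR ⇒ mhhhR   [R ::= h R]
mhhhR ⇒ mhhhh   [R ::= h]

T ⇒ mR ⇒ mhR ⇒ mhhR ⇒ mhhhR ⇒ mhhhh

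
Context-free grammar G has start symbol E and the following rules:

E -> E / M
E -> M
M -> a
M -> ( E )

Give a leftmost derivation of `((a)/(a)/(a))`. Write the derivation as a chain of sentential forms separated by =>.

E => M   [E -> M]
M => (E)   [M -> ( E )]
(E) => (E/M)   [E -> E / M]
(E/M) => (E/M/M)   [E -> E / M]
(E/M/M) => (M/M/M)   [E -> M]
(M/M/M) => ((E)/M/M)   [M -> ( E )]
((E)/M/M) => ((M)/M/M)   [E -> M]
((M)/M/M) => ((a)/M/M)   [M -> a]
((a)/M/M) => ((a)/(E)/M)   [M -> ( E )]
((a)/(E)/M) => ((a)/(M)/M)   [E -> M]
((a)/(M)/M) => ((a)/(a)/M)   [M -> a]
((a)/(a)/M) => ((a)/(a)/(E))   [M -> ( E )]
((a)/(a)/(E)) => ((a)/(a)/(M))   [E -> M]
((a)/(a)/(M)) => ((a)/(a)/(a))   [M -> a]

E=>M=>(E)=>(E/M)=>(E/M/M)=>(M/M/M)=>((E)/M/M)=>((M)/M/M)=>((a)/M/M)=>((a)/(E)/M)=>((a)/(M)/M)=>((a)/(a)/M)=>((a)/(a)/(E))=>((a)/(a)/(M))=>((a)/(a)/(a))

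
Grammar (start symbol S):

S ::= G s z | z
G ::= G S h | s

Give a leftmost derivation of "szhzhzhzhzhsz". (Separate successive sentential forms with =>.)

S => Gsz => GShsz => GShShsz => GShShShsz => GShShShShsz => GShShShShShsz => sShShShShShsz => szhShShShShsz => szhzhShShShsz => szhzhzhShShsz => szhzhzhzhShsz => szhzhzhzhzhsz

S => Gsz   [S ::= G s z]
Gsz => GShsz   [G ::= G S h]
GShsz => GShShsz   [G ::= G S h]
GShShsz => GShShShsz   [G ::= G S h]
GShShShsz => GShShShShsz   [G ::= G S h]
GShShShShsz => GShShShShShsz   [G ::= G S h]
GShShShShShsz => sShShShShShsz   [G ::= s]
sShShShShShsz => szhShShShShsz   [S ::= z]
szhShShShShsz => szhzhShShShsz   [S ::= z]
szhzhShShShsz => szhzhzhShShsz   [S ::= z]
szhzhzhShShsz => szhzhzhzhShsz   [S ::= z]
szhzhzhzhShsz => szhzhzhzhzhsz   [S ::= z]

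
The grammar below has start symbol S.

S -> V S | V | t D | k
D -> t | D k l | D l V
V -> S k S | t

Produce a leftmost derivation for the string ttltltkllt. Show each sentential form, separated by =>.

S => tD   [S -> t D]
tD => tDlV   [D -> D l V]
tDlV => tDkllV   [D -> D k l]
tDkllV => tDlVkllV   [D -> D l V]
tDlVkllV => tDlVlVkllV   [D -> D l V]
tDlVlVkllV => ttlVlVkllV   [D -> t]
ttlVlVkllV => ttltlVkllV   [V -> t]
ttltlVkllV => ttltltkllV   [V -> t]
ttltltkllV => ttltltkllt   [V -> t]

S => tD => tDlV => tDkllV => tDlVkllV => tDlVlVkllV => ttlVlVkllV => ttltlVkllV => ttltltkllV => ttltltkllt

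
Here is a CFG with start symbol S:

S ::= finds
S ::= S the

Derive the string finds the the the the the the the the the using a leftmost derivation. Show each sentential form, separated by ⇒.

S ⇒ S the   [S ::= S the]
S the ⇒ S the the   [S ::= S the]
S the the ⇒ S the the the   [S ::= S the]
S the the the ⇒ S the the the the   [S ::= S the]
S the the the the ⇒ S the the the the the   [S ::= S the]
S the the the the the ⇒ S the the the the the the   [S ::= S the]
S the the the the the the ⇒ S the the the the the the the   [S ::= S the]
S the the the the the the the ⇒ S the the the the the the the the   [S ::= S the]
S the the the the the the the the ⇒ S the the the the the the the the the   [S ::= S the]
S the the the the the the the the the ⇒ finds the the the the the the the the the   [S ::= finds]

S ⇒ S the ⇒ S the the ⇒ S the the the ⇒ S the the the the ⇒ S the the the the the ⇒ S the the the the the the ⇒ S the the the the the the the ⇒ S the the the the the the the the ⇒ S the the the the the the the the the ⇒ finds the the the the the the the the the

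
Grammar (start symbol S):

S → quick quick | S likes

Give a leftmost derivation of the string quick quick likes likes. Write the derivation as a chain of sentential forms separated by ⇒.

S ⇒ S likes ⇒ S likes likes ⇒ quick quick likes likes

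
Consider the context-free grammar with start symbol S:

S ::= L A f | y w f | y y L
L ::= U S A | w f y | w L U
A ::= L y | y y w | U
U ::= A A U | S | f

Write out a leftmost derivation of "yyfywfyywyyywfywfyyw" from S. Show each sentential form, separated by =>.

S => yyL => yyUSA => yyAAUSA => yyLyAUSA => yyUSAyAUSA => yyfSAyAUSA => yyfywfAyAUSA => yyfywfyywyAUSA => yyfywfyywyyywUSA => yyfywfyywyyywfSA => yyfywfyywyyywfywfA => yyfywfyywyyywfywfyyw

S => yyL   [S ::= y y L]
yyL => yyUSA   [L ::= U S A]
yyUSA => yyAAUSA   [U ::= A A U]
yyAAUSA => yyLyAUSA   [A ::= L y]
yyLyAUSA => yyUSAyAUSA   [L ::= U S A]
yyUSAyAUSA => yyfSAyAUSA   [U ::= f]
yyfSAyAUSA => yyfywfAyAUSA   [S ::= y w f]
yyfywfAyAUSA => yyfywfyywyAUSA   [A ::= y y w]
yyfywfyywyAUSA => yyfywfyywyyywUSA   [A ::= y y w]
yyfywfyywyyywUSA => yyfywfyywyyywfSA   [U ::= f]
yyfywfyywyyywfSA => yyfywfyywyyywfywfA   [S ::= y w f]
yyfywfyywyyywfywfA => yyfywfyywyyywfywfyyw   [A ::= y y w]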